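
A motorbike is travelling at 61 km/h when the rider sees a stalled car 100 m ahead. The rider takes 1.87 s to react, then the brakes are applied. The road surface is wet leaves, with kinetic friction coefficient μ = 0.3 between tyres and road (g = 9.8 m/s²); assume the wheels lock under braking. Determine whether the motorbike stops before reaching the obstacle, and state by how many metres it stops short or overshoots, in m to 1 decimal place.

Yes — it stops 19.5 m short of the obstacle

61 km/h ÷ 3.6 = 16.9444 m/s.
a = μg = 0.3 × 9.8 = 2.940 m/s².
Reaction distance = 16.9444 × 1.87 = 31.686 m.
Braking distance = v²/(2a) = 287.113 / 5.880 = 48.829 m.
Total stopping distance = 31.686 + 48.829 = 80.515 m, vs 100 m available — it stops with 100 − 80.515 = 19.485 m to spare.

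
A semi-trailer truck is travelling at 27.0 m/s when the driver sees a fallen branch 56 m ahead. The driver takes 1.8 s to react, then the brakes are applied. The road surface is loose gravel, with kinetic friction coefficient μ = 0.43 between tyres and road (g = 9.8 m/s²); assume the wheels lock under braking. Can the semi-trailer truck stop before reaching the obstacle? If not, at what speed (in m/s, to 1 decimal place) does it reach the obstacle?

No — it strikes the obstacle at 25.8 m/s

a = μg = 0.43 × 9.8 = 4.214 m/s².
Reaction distance = 27.0000 × 1.8 = 48.600 m.
Braking distance needed to stop: v²/(2a) = 729.000 / 8.428 = 86.497 m, so total needed = 48.600 + 86.497 = 135.097 m > 56 m — it cannot stop.
Distance remaining when braking begins: 56 − 48.600 = 7.400 m.
v² = v₀² − 2a·d = 729.000 − 2 × 4.214 × 7.400 = 666.633 m²/s².
v = √666.633 = 25.819 m/s.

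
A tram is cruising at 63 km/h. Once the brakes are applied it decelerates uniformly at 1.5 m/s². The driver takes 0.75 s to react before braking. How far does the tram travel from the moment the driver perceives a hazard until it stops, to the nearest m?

63 km/h ÷ 3.6 = 17.5000 m/s.
Reaction distance = v·t_r = 17.5000 × 0.75 = 13.125 m.
Braking distance = v²/(2a) = 17.5000² / (2 × 1.500) = 306.250 / 3.000 = 102.083 m.
Total = 13.125 + 102.083 = 115.208 m.

Total stopping distance ≈ 115 m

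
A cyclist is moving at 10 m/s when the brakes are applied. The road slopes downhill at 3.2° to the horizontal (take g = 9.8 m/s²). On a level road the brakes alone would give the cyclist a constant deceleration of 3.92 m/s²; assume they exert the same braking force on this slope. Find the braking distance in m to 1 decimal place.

Braking distance ≈ 14.8 m

Gravity along the downhill slope reduces the braking deceleration: a_eff = 3.920 − 9.8·sin 3.2° = 3.920 − 0.547 = 3.373 m/s².
Braking distance = v²/(2a) = 10.0000² / (2 × 3.373) = 100.000 / 6.746 = 14.824 m.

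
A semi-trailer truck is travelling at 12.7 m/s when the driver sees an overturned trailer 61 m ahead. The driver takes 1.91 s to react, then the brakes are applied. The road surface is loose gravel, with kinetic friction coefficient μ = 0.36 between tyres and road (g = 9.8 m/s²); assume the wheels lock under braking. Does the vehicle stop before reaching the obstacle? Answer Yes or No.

Yes

a = μg = 0.36 × 9.8 = 3.528 m/s².
Reaction distance = 12.7000 × 1.91 = 24.257 m.
Braking distance = v²/(2a) = 161.290 / 7.056 = 22.859 m.
Total stopping distance = 24.257 + 22.859 = 47.116 m, vs 61 m available — it stops with 61 − 47.116 = 13.884 m to spare.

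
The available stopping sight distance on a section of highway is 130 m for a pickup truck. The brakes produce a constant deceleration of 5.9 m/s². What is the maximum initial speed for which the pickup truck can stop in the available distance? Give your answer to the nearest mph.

Maximum speed ≈ 88 mph

v²/(2a) = d ⇒ v = √(2 × 5.900 × 130) = √1534.00 = 39.1663 m/s.
39.1663 m/s ÷ 0.44704 = 87.613 mph.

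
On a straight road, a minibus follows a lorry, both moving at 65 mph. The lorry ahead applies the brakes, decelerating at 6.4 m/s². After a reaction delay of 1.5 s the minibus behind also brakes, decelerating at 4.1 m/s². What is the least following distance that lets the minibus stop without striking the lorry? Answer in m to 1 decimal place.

Minimum gap ≈ 80.6 m

65 mph × 0.44704 = 29.0576 m/s.
Leader travels v²/(2a_L) = 844.344 / 12.800 = 65.964 m before stopping.
Follower covers v·t_r = 29.0576 × 1.5 = 43.586 m while reacting, then v²/(2a_F) = 844.344 / 8.200 = 102.969 m while braking, for a total of 43.586 + 102.969 = 146.555 m.
Since a_F ≤ a_L and the follower starts braking later, the follower is never slower than the leader, so the closest approach is when both have stopped.
Minimum gap = 146.555 − 65.964 = 80.591 m.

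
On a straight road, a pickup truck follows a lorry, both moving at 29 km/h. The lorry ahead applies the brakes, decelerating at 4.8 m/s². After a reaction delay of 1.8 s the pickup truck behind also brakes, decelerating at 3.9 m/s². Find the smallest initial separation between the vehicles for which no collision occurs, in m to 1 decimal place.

29 km/h ÷ 3.6 = 8.0556 m/s.
Leader travels v²/(2a_L) = 64.893 / 9.600 = 6.760 m before stopping.
Follower covers v·t_r = 8.0556 × 1.8 = 14.500 m while reacting, then v²/(2a_F) = 64.893 / 7.800 = 8.320 m while braking, for a total of 14.500 + 8.320 = 22.820 m.
Since a_F ≤ a_L and the follower starts braking later, the follower is never slower than the leader, so the closest approach is when both have stopped.
Minimum gap = 22.820 − 6.760 = 16.060 m.

Minimum gap ≈ 16.1 m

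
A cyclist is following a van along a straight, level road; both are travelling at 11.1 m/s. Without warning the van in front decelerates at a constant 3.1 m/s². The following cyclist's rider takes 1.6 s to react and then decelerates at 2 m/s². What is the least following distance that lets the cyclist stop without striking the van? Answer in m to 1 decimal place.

Leader travels v²/(2a_L) = 123.210 / 6.200 = 19.873 m before stopping.
Follower covers v·t_r = 11.1000 × 1.6 = 17.760 m while reacting, then v²/(2a_F) = 123.210 / 4.000 = 30.802 m while braking, for a total of 17.760 + 30.802 = 48.562 m.
Since a_F ≤ a_L and the follower starts braking later, the follower is never slower than the leader, so the closest approach is when both have stopped.
Minimum gap = 48.562 − 19.873 = 28.689 m.

Minimum gap ≈ 28.7 m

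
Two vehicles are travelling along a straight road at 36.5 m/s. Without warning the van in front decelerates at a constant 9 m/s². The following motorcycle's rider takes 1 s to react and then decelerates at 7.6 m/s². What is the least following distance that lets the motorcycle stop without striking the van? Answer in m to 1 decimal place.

Leader travels v²/(2a_L) = 1332.250 / 18.000 = 74.014 m before stopping.
Follower covers v·t_r = 36.5000 × 1 = 36.500 m while reacting, then v²/(2a_F) = 1332.250 / 15.200 = 87.648 m while braking, for a total of 36.500 + 87.648 = 124.148 m.
Since a_F ≤ a_L and the follower starts braking later, the follower is never slower than the leader, so the closest approach is when both have stopped.
Minimum gap = 124.148 − 74.014 = 50.134 m.

Minimum gap ≈ 50.1 m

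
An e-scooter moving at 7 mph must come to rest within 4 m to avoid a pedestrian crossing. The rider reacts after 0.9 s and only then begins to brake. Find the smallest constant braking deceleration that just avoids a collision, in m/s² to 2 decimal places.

Required deceleration ≈ 4.14 m/s²

7 mph × 0.44704 = 3.1293 m/s.
Distance covered during reaction = 3.1293 × 0.9 = 2.816 m.
Distance available for braking: 4 − 2.816 = 1.184 m.
v² = 2a·d ⇒ a = v²/(2d) = 3.1293² / (2 × 1.184) = 9.793 / 2.368 = 4.1356 m/s².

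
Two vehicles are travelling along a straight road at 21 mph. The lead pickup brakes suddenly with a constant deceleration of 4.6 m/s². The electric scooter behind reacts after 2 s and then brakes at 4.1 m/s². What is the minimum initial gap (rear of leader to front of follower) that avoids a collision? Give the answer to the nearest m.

21 mph × 0.44704 = 9.3878 m/s.
Leader travels v²/(2a_L) = 88.131 / 9.200 = 9.579 m before stopping.
Follower covers v·t_r = 9.3878 × 2 = 18.776 m while reacting, then v²/(2a_F) = 88.131 / 8.200 = 10.748 m while braking, for a total of 18.776 + 10.748 = 29.524 m.
Since a_F ≤ a_L and the follower starts braking later, the follower is never slower than the leader, so the closest approach is when both have stopped.
Minimum gap = 29.524 − 9.579 = 19.945 m.

Minimum gap ≈ 20 m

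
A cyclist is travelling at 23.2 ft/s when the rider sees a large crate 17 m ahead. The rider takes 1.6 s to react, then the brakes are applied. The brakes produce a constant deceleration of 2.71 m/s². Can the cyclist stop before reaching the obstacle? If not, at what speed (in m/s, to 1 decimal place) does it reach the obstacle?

23.2 ft/s × 0.3048 = 7.0714 m/s.
Reaction distance = 7.0714 × 1.6 = 11.314 m.
Braking distance needed to stop: v²/(2a) = 50.005 / 5.420 = 9.226 m, so total needed = 11.314 + 9.226 = 20.540 m > 17 m — it cannot stop.
Distance remaining when braking begins: 17 − 11.314 = 5.686 m.
v² = v₀² − 2a·d = 50.005 − 2 × 2.710 × 5.686 = 19.187 m²/s².
v = √19.187 = 4.380 m/s.

No — it strikes the obstacle at 4.4 m/s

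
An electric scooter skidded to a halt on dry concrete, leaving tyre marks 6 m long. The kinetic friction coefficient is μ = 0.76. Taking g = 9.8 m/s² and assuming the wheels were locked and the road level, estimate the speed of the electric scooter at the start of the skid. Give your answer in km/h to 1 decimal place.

Deceleration a = μg = 0.76 × 9.8 = 7.448 m/s².
v = √(2a·d) = √(2 × 7.448 × 6) = √89.376 = 9.4539 m/s.
= 9.4539 × 3.6 = 34.034 km/h.

Initial speed ≈ 34.0 km/h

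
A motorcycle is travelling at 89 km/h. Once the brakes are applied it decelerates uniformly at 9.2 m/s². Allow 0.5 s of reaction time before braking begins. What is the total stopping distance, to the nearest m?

Total stopping distance ≈ 46 m

89 km/h ÷ 3.6 = 24.7222 m/s.
Reaction distance = v·t_r = 24.7222 × 0.5 = 12.361 m.
Braking distance = v²/(2a) = 24.7222² / (2 × 9.200) = 611.187 / 18.400 = 33.217 m.
Total = 12.361 + 33.217 = 45.578 m.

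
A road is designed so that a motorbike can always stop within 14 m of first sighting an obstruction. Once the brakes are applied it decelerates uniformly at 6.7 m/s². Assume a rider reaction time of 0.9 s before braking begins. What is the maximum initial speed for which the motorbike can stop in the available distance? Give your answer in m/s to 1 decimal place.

Stopping distance: v·t_r + v²/(2a) = 14 with t_r = 0.9 s and a = 6.700 m/s².
So v² + 12.060 v − 187.60 = 0.
Positive root: v = −a·t_r + √((a·t_r)² + 2a·d) = −6.030 + √(36.361 + 187.60) = 8.9353 m/s.

Maximum speed ≈ 8.9 m/s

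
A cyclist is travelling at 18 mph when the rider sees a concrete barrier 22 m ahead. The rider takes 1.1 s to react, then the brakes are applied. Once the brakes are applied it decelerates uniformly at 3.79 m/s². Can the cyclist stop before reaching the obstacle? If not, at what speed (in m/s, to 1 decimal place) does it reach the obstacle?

Yes — it stops about 4.6 m short of the obstacle, so it never reaches it

18 mph × 0.44704 = 8.0467 m/s.
Reaction distance = 8.0467 × 1.1 = 8.851 m.
Braking distance = v²/(2a) = 64.749 / 7.580 = 8.542 m.
Total stopping distance = 8.851 + 8.542 = 17.393 m, vs 22 m available — it stops with 22 − 17.393 = 4.607 m to spare.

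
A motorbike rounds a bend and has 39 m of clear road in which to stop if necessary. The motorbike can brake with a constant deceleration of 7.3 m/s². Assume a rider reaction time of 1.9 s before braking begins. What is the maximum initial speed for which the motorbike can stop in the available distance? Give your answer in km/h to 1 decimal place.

Maximum speed ≈ 49.4 km/h

Stopping distance: v·t_r + v²/(2a) = 39 with t_r = 1.9 s and a = 7.300 m/s².
So v² + 27.740 v − 569.40 = 0.
Positive root: v = −a·t_r + √((a·t_r)² + 2a·d) = −13.870 + √(192.377 + 569.40) = 13.7303 m/s.
13.7303 m/s × 3.6 = 49.429 km/h.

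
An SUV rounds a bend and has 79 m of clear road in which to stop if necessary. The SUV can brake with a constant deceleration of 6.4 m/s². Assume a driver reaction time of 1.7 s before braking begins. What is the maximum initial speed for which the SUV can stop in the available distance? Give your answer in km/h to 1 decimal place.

Maximum speed ≈ 81.8 km/h

Stopping distance: v·t_r + v²/(2a) = 79 with t_r = 1.7 s and a = 6.400 m/s².
So v² + 21.760 v − 1011.20 = 0.
Positive root: v = −a·t_r + √((a·t_r)² + 2a·d) = −10.880 + √(118.374 + 1011.20) = 22.7291 m/s.
22.7291 m/s × 3.6 = 81.825 km/h.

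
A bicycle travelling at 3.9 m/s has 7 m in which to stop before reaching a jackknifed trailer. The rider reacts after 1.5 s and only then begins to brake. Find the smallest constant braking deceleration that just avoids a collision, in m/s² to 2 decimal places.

Distance covered during reaction = 3.9000 × 1.5 = 5.850 m.
Distance available for braking: 7 − 5.850 = 1.150 m.
v² = 2a·d ⇒ a = v²/(2d) = 3.9000² / (2 × 1.150) = 15.210 / 2.300 = 6.6130 m/s².

Required deceleration ≈ 6.61 m/s²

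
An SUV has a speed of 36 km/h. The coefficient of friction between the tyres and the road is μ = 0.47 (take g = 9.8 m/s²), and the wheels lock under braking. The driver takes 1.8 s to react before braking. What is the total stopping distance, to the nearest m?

Total stopping distance ≈ 29 m

36 km/h ÷ 3.6 = 10.0000 m/s.
a = μg = 0.47 × 9.8 = 4.606 m/s².
Reaction distance = v·t_r = 10.0000 × 1.8 = 18.000 m.
Braking distance = v²/(2a) = 10.0000² / (2 × 4.606) = 100.000 / 9.212 = 10.855 m.
Total = 18.000 + 10.855 = 28.855 m.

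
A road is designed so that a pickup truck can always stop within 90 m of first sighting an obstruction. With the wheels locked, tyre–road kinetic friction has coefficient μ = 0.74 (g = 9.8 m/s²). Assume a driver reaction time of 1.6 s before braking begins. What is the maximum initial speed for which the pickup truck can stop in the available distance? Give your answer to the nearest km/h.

Maximum speed ≈ 95 km/h

a = μg = 0.74 × 9.8 = 7.252 m/s².
Stopping distance: v·t_r + v²/(2a) = 90 with t_r = 1.6 s and a = 7.252 m/s².
So v² + 23.206 v − 1305.36 = 0.
Positive root: v = −a·t_r + √((a·t_r)² + 2a·d) = −11.603 + √(134.630 + 1305.36) = 26.3442 m/s.
26.3442 m/s × 3.6 = 94.839 km/h.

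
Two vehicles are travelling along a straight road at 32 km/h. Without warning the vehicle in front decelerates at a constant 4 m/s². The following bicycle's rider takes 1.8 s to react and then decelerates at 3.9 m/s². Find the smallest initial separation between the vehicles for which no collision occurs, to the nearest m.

32 km/h ÷ 3.6 = 8.8889 m/s.
Leader travels v²/(2a_L) = 79.013 / 8.000 = 9.877 m before stopping.
Follower covers v·t_r = 8.8889 × 1.8 = 16.000 m while reacting, then v²/(2a_F) = 79.013 / 7.800 = 10.130 m while braking, for a total of 16.000 + 10.130 = 26.130 m.
Since a_F ≤ a_L and the follower starts braking later, the follower is never slower than the leader, so the closest approach is when both have stopped.
Minimum gap = 26.130 − 9.877 = 16.253 m.

Minimum gap ≈ 16 m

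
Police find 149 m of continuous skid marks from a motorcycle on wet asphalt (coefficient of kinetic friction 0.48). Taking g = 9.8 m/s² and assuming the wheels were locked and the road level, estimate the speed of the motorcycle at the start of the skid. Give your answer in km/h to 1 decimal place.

Initial speed ≈ 134.8 km/h

Deceleration a = μg = 0.48 × 9.8 = 4.704 m/s².
v = √(2a·d) = √(2 × 4.704 × 149) = √1401.792 = 37.4405 m/s.
= 37.4405 × 3.6 = 134.786 km/h.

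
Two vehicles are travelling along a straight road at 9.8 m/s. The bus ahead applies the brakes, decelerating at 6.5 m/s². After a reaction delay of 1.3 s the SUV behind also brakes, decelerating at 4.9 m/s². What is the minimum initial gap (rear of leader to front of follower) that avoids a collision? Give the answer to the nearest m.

Minimum gap ≈ 15 m

Leader travels v²/(2a_L) = 96.040 / 13.000 = 7.388 m before stopping.
Follower covers v·t_r = 9.8000 × 1.3 = 12.740 m while reacting, then v²/(2a_F) = 96.040 / 9.800 = 9.800 m while braking, for a total of 12.740 + 9.800 = 22.540 m.
Since a_F ≤ a_L and the follower starts braking later, the follower is never slower than the leader, so the closest approach is when both have stopped.
Minimum gap = 22.540 − 7.388 = 15.152 m.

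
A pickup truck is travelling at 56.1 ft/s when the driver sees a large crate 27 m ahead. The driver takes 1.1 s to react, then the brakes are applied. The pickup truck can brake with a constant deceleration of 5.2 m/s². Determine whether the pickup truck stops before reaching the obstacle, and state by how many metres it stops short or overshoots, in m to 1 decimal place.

56.1 ft/s × 0.3048 = 17.0993 m/s.
Reaction distance = 17.0993 × 1.1 = 18.809 m.
Braking distance = v²/(2a) = 292.386 / 10.400 = 28.114 m.
Total stopping distance = 18.809 + 28.114 = 46.923 m, vs 27 m available — it cannot stop in time and overshoots by 46.923 − 27 = 19.923 m.

No — it overshoots by 19.9 m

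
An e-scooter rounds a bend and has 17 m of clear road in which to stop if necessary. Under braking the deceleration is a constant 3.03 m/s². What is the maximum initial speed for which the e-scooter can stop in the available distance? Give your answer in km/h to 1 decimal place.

v²/(2a) = d ⇒ v = √(2 × 3.030 × 17) = √103.02 = 10.1499 m/s.
10.1499 m/s × 3.6 = 36.540 km/h.

Maximum speed ≈ 36.5 km/h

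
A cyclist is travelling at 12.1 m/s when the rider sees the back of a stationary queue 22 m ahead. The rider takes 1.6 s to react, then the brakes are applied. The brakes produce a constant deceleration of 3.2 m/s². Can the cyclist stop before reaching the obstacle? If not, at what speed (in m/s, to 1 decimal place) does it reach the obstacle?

No — it strikes the obstacle at 11.4 m/s

Reaction distance = 12.1000 × 1.6 = 19.360 m.
Braking distance needed to stop: v²/(2a) = 146.410 / 6.400 = 22.877 m, so total needed = 19.360 + 22.877 = 42.237 m > 22 m — it cannot stop.
Distance remaining when braking begins: 22 − 19.360 = 2.640 m.
v² = v₀² − 2a·d = 146.410 − 2 × 3.200 × 2.640 = 129.514 m²/s².
v = √129.514 = 11.380 m/s.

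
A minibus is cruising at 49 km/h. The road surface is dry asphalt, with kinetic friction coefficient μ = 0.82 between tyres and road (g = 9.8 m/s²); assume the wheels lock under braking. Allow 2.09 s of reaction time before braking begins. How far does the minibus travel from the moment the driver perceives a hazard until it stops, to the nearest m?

49 km/h ÷ 3.6 = 13.6111 m/s.
a = μg = 0.82 × 9.8 = 8.036 m/s².
Reaction distance = v·t_r = 13.6111 × 2.09 = 28.447 m.
Braking distance = v²/(2a) = 13.6111² / (2 × 8.036) = 185.262 / 16.072 = 11.527 m.
Total = 28.447 + 11.527 = 39.974 m.

Total stopping distance ≈ 40 m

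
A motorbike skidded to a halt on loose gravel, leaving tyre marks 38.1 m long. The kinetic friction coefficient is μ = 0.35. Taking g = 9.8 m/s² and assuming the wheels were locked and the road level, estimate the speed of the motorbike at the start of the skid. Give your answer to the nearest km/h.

Deceleration a = μg = 0.35 × 9.8 = 3.430 m/s².
v = √(2a·d) = √(2 × 3.430 × 38.1) = √261.366 = 16.1668 m/s.
= 16.1668 × 3.6 = 58.200 km/h.

Initial speed ≈ 58 km/h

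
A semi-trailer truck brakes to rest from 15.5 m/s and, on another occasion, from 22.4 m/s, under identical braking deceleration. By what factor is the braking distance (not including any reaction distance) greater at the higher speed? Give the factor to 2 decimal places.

Factor ≈ 2.09

Braking distance d = v²/(2a), so with a fixed, d ∝ v².
Factor = (22.4/15.5)² = 1.4452² = 2.0886.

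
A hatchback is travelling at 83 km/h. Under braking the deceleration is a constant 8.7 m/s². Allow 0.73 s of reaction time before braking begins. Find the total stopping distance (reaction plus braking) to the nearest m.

Total stopping distance ≈ 47 m

83 km/h ÷ 3.6 = 23.0556 m/s.
Reaction distance = v·t_r = 23.0556 × 0.73 = 16.831 m.
Braking distance = v²/(2a) = 23.0556² / (2 × 8.700) = 531.561 / 17.400 = 30.549 m.
Total = 16.831 + 30.549 = 47.380 m.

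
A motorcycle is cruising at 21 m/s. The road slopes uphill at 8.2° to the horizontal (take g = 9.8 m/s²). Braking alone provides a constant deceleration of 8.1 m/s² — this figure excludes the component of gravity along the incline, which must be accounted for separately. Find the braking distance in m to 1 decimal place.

Gravity along the uphill slope adds to the braking deceleration: a_eff = 8.100 + 9.8·sin 8.2° = 8.100 + 1.398 = 9.498 m/s².
Braking distance = v²/(2a) = 21.0000² / (2 × 9.498) = 441.000 / 18.996 = 23.215 m.

Braking distance ≈ 23.2 m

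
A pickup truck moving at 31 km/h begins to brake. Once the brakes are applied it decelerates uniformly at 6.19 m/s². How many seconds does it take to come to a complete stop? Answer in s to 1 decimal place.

31 km/h ÷ 3.6 = 8.6111 m/s.
Braking time = v/a = 8.6111 / 6.190 = 1.391 s.

Braking time ≈ 1.4 s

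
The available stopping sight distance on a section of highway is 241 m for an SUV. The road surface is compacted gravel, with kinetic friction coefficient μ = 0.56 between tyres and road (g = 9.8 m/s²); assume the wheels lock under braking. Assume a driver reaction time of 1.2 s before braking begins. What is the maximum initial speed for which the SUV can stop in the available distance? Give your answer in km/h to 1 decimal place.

Maximum speed ≈ 163.0 km/h

a = μg = 0.56 × 9.8 = 5.488 m/s².
Stopping distance: v·t_r + v²/(2a) = 241 with t_r = 1.2 s and a = 5.488 m/s².
So v² + 13.171 v − 2645.22 = 0.
Positive root: v = −a·t_r + √((a·t_r)² + 2a·d) = −6.586 + √(43.375 + 2645.22) = 45.2657 m/s.
45.2657 m/s × 3.6 = 162.957 km/h.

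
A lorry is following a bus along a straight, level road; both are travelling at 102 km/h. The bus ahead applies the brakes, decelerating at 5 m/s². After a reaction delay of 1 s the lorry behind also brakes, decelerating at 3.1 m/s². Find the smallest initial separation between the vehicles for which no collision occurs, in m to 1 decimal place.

102 km/h ÷ 3.6 = 28.3333 m/s.
Leader travels v²/(2a_L) = 802.776 / 10.000 = 80.278 m before stopping.
Follower covers v·t_r = 28.3333 × 1 = 28.333 m while reacting, then v²/(2a_F) = 802.776 / 6.200 = 129.480 m while braking, for a total of 28.333 + 129.480 = 157.813 m.
Since a_F ≤ a_L and the follower starts braking later, the follower is never slower than the leader, so the closest approach is when both have stopped.
Minimum gap = 157.813 − 80.278 = 77.535 m.

Minimum gap ≈ 77.5 m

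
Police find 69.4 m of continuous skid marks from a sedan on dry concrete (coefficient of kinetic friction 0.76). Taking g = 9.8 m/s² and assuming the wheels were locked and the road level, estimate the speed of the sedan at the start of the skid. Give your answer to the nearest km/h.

Initial speed ≈ 116 km/h

Deceleration a = μg = 0.76 × 9.8 = 7.448 m/s².
v = √(2a·d) = √(2 × 7.448 × 69.4) = √1033.782 = 32.1525 m/s.
= 32.1525 × 3.6 = 115.749 km/h.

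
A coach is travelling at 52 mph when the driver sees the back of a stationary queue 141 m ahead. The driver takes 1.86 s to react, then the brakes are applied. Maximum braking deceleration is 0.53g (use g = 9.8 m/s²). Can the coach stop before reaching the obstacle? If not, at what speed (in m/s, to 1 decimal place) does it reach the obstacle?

52 mph × 0.44704 = 23.2461 m/s.
a = 0.53 × 9.8 = 5.194 m/s².
Reaction distance = 23.2461 × 1.86 = 43.238 m.
Braking distance = v²/(2a) = 540.381 / 10.388 = 52.020 m.
Total stopping distance = 43.238 + 52.020 = 95.258 m, vs 141 m available — it stops with 141 − 95.258 = 45.742 m to spare.

Yes — it stops about 45.7 m short of the obstacle, so it never reaches it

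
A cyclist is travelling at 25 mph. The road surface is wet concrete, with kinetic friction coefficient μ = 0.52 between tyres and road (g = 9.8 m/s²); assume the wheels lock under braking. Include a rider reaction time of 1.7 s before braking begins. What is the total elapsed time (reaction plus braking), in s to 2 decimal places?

Total time ≈ 3.89 s

25 mph × 0.44704 = 11.1760 m/s.
a = μg = 0.52 × 9.8 = 5.096 m/s².
Braking time = v/a = 11.1760 / 5.096 = 2.193 s.
Total = 1.7 + 2.193 = 3.893 s.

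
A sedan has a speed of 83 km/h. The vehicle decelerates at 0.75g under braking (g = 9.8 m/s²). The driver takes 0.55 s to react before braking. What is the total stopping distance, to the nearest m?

83 km/h ÷ 3.6 = 23.0556 m/s.
a = 0.75 × 9.8 = 7.350 m/s².
Reaction distance = v·t_r = 23.0556 × 0.55 = 12.681 m.
Braking distance = v²/(2a) = 23.0556² / (2 × 7.350) = 531.561 / 14.700 = 36.161 m.
Total = 12.681 + 36.161 = 48.842 m.

Total stopping distance ≈ 49 m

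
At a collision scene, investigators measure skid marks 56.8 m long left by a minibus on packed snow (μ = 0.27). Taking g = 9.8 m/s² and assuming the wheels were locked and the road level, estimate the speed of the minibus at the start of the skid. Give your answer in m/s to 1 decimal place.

Deceleration a = μg = 0.27 × 9.8 = 2.646 m/s².
v = √(2a·d) = √(2 × 2.646 × 56.8) = √300.586 = 17.3374 m/s.

Initial speed ≈ 17.3 m/s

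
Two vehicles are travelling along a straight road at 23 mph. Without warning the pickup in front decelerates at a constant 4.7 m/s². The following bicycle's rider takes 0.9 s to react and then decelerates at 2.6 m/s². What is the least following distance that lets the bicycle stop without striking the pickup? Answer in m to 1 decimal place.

Minimum gap ≈ 18.3 m

23 mph × 0.44704 = 10.2819 m/s.
Leader travels v²/(2a_L) = 105.717 / 9.400 = 11.246 m before stopping.
Follower covers v·t_r = 10.2819 × 0.9 = 9.254 m while reacting, then v²/(2a_F) = 105.717 / 5.200 = 20.330 m while braking, for a total of 9.254 + 20.330 = 29.584 m.
Since a_F ≤ a_L and the follower starts braking later, the follower is never slower than the leader, so the closest approach is when both have stopped.
Minimum gap = 29.584 − 11.246 = 18.338 m.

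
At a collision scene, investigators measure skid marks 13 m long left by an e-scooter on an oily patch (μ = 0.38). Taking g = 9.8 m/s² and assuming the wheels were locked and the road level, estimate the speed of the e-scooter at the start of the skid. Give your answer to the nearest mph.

Deceleration a = μg = 0.38 × 9.8 = 3.724 m/s².
v = √(2a·d) = √(2 × 3.724 × 13) = √96.824 = 9.8399 m/s.
= 9.8399 ÷ 0.44704 = 22.011 mph.

Initial speed ≈ 22 mph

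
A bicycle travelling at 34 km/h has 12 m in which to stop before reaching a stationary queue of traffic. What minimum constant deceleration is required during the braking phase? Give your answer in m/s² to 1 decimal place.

34 km/h ÷ 3.6 = 9.4444 m/s.
v² = 2a·d ⇒ a = v²/(2d) = 9.4444² / (2 × 12.000) = 89.197 / 24.000 = 3.7165 m/s².

Required deceleration ≈ 3.7 m/s²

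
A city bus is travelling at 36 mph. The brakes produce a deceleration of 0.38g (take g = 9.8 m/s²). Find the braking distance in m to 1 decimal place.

36 mph × 0.44704 = 16.0934 m/s.
a = 0.38 × 9.8 = 3.724 m/s².
Braking distance = v²/(2a) = 16.0934² / (2 × 3.724) = 258.998 / 7.448 = 34.774 m.

Braking distance ≈ 34.8 m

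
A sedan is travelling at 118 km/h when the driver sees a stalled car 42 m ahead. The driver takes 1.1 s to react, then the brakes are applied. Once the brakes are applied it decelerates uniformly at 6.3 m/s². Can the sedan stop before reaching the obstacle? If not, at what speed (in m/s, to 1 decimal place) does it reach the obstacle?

118 km/h ÷ 3.6 = 32.7778 m/s.
Reaction distance = 32.7778 × 1.1 = 36.056 m.
Braking distance needed to stop: v²/(2a) = 1074.384 / 12.600 = 85.269 m, so total needed = 36.056 + 85.269 = 121.325 m > 42 m — it cannot stop.
Distance remaining when braking begins: 42 − 36.056 = 5.944 m.
v² = v₀² − 2a·d = 1074.384 − 2 × 6.300 × 5.944 = 999.490 m²/s².
v = √999.490 = 31.615 m/s.

No — it strikes the obstacle at 31.6 m/s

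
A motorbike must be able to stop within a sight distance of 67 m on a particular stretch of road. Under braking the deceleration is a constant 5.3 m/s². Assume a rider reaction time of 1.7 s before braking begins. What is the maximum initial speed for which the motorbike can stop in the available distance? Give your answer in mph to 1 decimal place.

Stopping distance: v·t_r + v²/(2a) = 67 with t_r = 1.7 s and a = 5.300 m/s².
So v² + 18.020 v − 710.20 = 0.
Positive root: v = −a·t_r + √((a·t_r)² + 2a·d) = −9.010 + √(81.180 + 710.20) = 19.1215 m/s.
19.1215 m/s ÷ 0.44704 = 42.774 mph.

Maximum speed ≈ 42.8 mph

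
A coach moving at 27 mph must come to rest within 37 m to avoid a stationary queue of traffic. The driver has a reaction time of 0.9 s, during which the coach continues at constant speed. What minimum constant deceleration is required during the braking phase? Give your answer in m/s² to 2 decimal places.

27 mph × 0.44704 = 12.0701 m/s.
Distance covered during reaction = 12.0701 × 0.9 = 10.863 m.
Distance available for braking: 37 − 10.863 = 26.137 m.
v² = 2a·d ⇒ a = v²/(2d) = 12.0701² / (2 × 26.137) = 145.687 / 52.274 = 2.7870 m/s².

Required deceleration ≈ 2.79 m/s²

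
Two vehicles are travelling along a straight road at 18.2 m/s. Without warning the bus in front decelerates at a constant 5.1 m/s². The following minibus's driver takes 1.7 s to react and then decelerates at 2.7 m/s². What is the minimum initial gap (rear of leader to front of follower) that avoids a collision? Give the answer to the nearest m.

Leader travels v²/(2a_L) = 331.240 / 10.200 = 32.475 m before stopping.
Follower covers v·t_r = 18.2000 × 1.7 = 30.940 m while reacting, then v²/(2a_F) = 331.240 / 5.400 = 61.341 m while braking, for a total of 30.940 + 61.341 = 92.281 m.
Since a_F ≤ a_L and the follower starts braking later, the follower is never slower than the leader, so the closest approach is when both have stopped.
Minimum gap = 92.281 − 32.475 = 59.806 m.

Minimum gap ≈ 60 m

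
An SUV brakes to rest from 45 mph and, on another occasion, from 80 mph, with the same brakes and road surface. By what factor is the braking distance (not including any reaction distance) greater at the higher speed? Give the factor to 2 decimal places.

Braking distance d = v²/(2a), so with a fixed, d ∝ v².
Factor = (80/45)² = 1.7778² = 3.1606.

Factor ≈ 3.16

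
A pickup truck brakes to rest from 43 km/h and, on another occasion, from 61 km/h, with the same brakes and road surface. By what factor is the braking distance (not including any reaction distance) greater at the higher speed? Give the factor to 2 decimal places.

Factor ≈ 2.01

Braking distance d = v²/(2a), so with a fixed, d ∝ v².
Factor = (61/43)² = 1.4186² = 2.0124.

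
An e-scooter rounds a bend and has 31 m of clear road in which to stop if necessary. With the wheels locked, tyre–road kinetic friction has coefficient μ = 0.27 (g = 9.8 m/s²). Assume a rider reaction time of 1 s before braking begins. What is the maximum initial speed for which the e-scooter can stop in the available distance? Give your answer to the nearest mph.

a = μg = 0.27 × 9.8 = 2.646 m/s².
Stopping distance: v·t_r + v²/(2a) = 31 with t_r = 1 s and a = 2.646 m/s².
So v² + 5.292 v − 164.05 = 0.
Positive root: v = −a·t_r + √((a·t_r)² + 2a·d) = −2.646 + √(7.001 + 164.05) = 10.4326 m/s.
10.4326 m/s ÷ 0.44704 = 23.337 mph.

Maximum speed ≈ 23 mph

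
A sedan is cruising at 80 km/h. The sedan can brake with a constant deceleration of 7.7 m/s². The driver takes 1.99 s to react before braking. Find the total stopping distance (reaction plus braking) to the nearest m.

80 km/h ÷ 3.6 = 22.2222 m/s.
Reaction distance = v·t_r = 22.2222 × 1.99 = 44.222 m.
Braking distance = v²/(2a) = 22.2222² / (2 × 7.700) = 493.826 / 15.400 = 32.067 m.
Total = 44.222 + 32.067 = 76.289 m.

Total stopping distance ≈ 76 m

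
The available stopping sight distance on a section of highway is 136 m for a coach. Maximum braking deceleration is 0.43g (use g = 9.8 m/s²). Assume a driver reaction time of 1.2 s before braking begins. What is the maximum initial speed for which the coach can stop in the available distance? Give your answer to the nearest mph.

a = 0.43 × 9.8 = 4.214 m/s².
Stopping distance: v·t_r + v²/(2a) = 136 with t_r = 1.2 s and a = 4.214 m/s².
So v² + 10.114 v − 1146.21 = 0.
Positive root: v = −a·t_r + √((a·t_r)² + 2a·d) = −5.057 + √(25.573 + 1146.21) = 29.1743 m/s.
29.1743 m/s ÷ 0.44704 = 65.261 mph.

Maximum speed ≈ 65 mph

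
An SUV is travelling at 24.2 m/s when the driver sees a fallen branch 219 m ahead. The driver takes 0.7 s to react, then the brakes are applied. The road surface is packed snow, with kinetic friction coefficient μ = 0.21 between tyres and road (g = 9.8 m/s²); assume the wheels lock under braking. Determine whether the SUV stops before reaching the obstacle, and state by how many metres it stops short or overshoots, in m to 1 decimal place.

a = μg = 0.21 × 9.8 = 2.058 m/s².
Reaction distance = 24.2000 × 0.7 = 16.940 m.
Braking distance = v²/(2a) = 585.640 / 4.116 = 142.284 m.
Total stopping distance = 16.940 + 142.284 = 159.224 m, vs 219 m available — it stops with 219 − 159.224 = 59.776 m to spare.

Yes — it stops 59.8 m short of the obstacle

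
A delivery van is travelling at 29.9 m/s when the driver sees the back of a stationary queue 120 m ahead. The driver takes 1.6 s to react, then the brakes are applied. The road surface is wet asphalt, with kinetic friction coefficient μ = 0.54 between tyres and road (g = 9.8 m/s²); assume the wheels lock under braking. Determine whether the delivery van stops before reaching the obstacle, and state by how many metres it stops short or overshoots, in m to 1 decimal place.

a = μg = 0.54 × 9.8 = 5.292 m/s².
Reaction distance = 29.9000 × 1.6 = 47.840 m.
Braking distance = v²/(2a) = 894.010 / 10.584 = 84.468 m.
Total stopping distance = 47.840 + 84.468 = 132.308 m, vs 120 m available — it cannot stop in time and overshoots by 132.308 − 120 = 12.308 m.

No — it overshoots by 12.3 m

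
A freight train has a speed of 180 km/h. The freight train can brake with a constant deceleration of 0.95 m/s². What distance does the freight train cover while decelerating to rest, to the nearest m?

Braking distance ≈ 1316 m

180 km/h ÷ 3.6 = 50.0000 m/s.
Braking distance = v²/(2a) = 50.0000² / (2 × 0.950) = 2500.000 / 1.900 = 1315.789 m.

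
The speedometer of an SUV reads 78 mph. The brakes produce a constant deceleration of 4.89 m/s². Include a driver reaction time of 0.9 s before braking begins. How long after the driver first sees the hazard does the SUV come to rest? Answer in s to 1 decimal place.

Total time ≈ 8.0 s

78 mph × 0.44704 = 34.8691 m/s.
Braking time = v/a = 34.8691 / 4.890 = 7.131 s.
Total = 0.9 + 7.131 = 8.031 s.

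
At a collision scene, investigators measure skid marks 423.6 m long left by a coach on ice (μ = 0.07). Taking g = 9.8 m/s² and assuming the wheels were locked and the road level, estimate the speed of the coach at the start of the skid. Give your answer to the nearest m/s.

Initial speed ≈ 24 m/s

Deceleration a = μg = 0.07 × 9.8 = 0.686 m/s².
v = √(2a·d) = √(2 × 0.686 × 423.6) = √581.179 = 24.1077 m/s.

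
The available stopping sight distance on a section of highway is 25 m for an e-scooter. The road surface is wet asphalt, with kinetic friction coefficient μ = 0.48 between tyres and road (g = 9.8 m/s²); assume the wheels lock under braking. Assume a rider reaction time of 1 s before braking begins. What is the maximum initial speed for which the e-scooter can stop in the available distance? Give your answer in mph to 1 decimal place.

Maximum speed ≈ 25.4 mph

a = μg = 0.48 × 9.8 = 4.704 m/s².
Stopping distance: v·t_r + v²/(2a) = 25 with t_r = 1 s and a = 4.704 m/s².
So v² + 9.408 v − 235.20 = 0.
Positive root: v = −a·t_r + √((a·t_r)² + 2a·d) = −4.704 + √(22.128 + 235.20) = 11.3374 m/s.
11.3374 m/s ÷ 0.44704 = 25.361 mph.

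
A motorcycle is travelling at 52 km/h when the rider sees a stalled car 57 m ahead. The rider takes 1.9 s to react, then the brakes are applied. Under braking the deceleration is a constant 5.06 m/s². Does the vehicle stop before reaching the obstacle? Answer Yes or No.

52 km/h ÷ 3.6 = 14.4444 m/s.
Reaction distance = 14.4444 × 1.9 = 27.444 m.
Braking distance = v²/(2a) = 208.641 / 10.120 = 20.617 m.
Total stopping distance = 27.444 + 20.617 = 48.061 m, vs 57 m available — it stops with 57 − 48.061 = 8.939 m to spare.

Yes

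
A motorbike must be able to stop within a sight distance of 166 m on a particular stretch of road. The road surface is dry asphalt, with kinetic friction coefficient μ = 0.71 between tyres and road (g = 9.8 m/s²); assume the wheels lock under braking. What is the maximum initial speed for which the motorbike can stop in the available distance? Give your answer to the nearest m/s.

Maximum speed ≈ 48 m/s

a = μg = 0.71 × 9.8 = 6.958 m/s².
v²/(2a) = d ⇒ v = √(2 × 6.958 × 166) = √2310.06 = 48.0631 m/s.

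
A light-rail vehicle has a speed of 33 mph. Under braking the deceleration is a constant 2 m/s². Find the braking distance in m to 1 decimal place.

33 mph × 0.44704 = 14.7523 m/s.
Braking distance = v²/(2a) = 14.7523² / (2 × 2.000) = 217.630 / 4.000 = 54.407 m.

Braking distance ≈ 54.4 m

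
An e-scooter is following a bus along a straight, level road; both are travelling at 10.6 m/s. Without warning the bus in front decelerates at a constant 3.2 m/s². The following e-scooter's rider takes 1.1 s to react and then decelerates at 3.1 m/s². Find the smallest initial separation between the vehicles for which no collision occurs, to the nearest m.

Minimum gap ≈ 12 m

Leader travels v²/(2a_L) = 112.360 / 6.400 = 17.556 m before stopping.
Follower covers v·t_r = 10.6000 × 1.1 = 11.660 m while reacting, then v²/(2a_F) = 112.360 / 6.200 = 18.123 m while braking, for a total of 11.660 + 18.123 = 29.783 m.
Since a_F ≤ a_L and the follower starts braking later, the follower is never slower than the leader, so the closest approach is when both have stopped.
Minimum gap = 29.783 − 17.556 = 12.227 m.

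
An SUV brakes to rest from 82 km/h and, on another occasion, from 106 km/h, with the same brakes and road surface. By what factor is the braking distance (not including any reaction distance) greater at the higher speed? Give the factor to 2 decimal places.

Factor ≈ 1.67

Braking distance d = v²/(2a), so with a fixed, d ∝ v².
Factor = (106/82)² = 1.2927² = 1.6711.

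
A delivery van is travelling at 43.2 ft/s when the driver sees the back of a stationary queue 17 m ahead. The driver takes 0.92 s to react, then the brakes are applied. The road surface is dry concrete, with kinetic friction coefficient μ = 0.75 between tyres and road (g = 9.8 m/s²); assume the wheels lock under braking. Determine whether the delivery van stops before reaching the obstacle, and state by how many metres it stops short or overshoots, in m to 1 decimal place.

No — it overshoots by 6.9 m

43.2 ft/s × 0.3048 = 13.1674 m/s.
a = μg = 0.75 × 9.8 = 7.350 m/s².
Reaction distance = 13.1674 × 0.92 = 12.114 m.
Braking distance = v²/(2a) = 173.380 / 14.700 = 11.795 m.
Total stopping distance = 12.114 + 11.795 = 23.909 m, vs 17 m available — it cannot stop in time and overshoots by 23.909 − 17 = 6.909 m.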